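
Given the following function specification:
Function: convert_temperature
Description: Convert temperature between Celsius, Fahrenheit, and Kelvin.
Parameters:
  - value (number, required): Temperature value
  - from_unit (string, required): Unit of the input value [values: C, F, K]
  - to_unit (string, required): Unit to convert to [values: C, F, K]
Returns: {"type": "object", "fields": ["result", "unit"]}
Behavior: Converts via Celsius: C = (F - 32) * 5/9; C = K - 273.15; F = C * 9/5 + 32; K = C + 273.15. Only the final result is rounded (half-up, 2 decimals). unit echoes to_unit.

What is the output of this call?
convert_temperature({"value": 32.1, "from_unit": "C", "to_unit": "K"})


Input already in C: 32.1
To K: 32.1 + 273.15 = 305.25
Round to 2 decimals: 305.25
Output:
{"result": 305.25, "unit": "K"}


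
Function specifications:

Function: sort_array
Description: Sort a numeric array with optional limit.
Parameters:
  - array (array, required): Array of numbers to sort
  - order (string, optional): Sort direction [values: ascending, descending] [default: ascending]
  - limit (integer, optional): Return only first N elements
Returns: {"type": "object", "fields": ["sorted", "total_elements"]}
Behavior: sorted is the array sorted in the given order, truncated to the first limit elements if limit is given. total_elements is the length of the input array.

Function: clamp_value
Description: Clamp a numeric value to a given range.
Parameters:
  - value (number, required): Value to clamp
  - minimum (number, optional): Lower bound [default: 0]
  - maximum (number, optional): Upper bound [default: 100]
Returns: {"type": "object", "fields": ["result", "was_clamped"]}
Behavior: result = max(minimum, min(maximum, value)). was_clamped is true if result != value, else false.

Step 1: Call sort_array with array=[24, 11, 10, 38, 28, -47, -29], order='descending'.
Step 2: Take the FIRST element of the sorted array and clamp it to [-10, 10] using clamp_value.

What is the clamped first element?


Step 1: sort_array(order=descending)
  sorted: [38, 28, 24, 11, 10, -29, -47]
  -> first element = 38
Step 2: clamp_value(value=38, minimum=-10, maximum=10)
  result = max(-10, min(10, 38)) = max(-10, 10) = 10
  was_clamped = (10 != 38) = true
  -> result = 10
10


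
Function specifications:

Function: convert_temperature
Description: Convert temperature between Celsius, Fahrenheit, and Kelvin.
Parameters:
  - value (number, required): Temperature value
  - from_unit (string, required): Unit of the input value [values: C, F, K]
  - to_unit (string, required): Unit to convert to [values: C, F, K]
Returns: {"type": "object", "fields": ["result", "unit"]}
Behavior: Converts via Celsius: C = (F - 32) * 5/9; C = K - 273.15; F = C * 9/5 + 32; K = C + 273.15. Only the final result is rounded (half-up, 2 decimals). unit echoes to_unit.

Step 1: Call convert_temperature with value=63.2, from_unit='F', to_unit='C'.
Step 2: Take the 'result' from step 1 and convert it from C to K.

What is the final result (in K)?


Step 1: convert_temperature(value=63.2, from_unit=F, to_unit=C)
  To C: (63.2 - 32) * 5/9 = 17.333333
  Target is C: 17.333333
  Round to 2 decimals: 17.33
  -> result = 17.33 C
Step 2: convert_temperature(value=17.33, from_unit=C, to_unit=K)
  Input already in C: 17.33
  To K: 17.33 + 273.15 = 290.48
  Round to 2 decimals: 290.48
  -> result = 290.48 K
290.48 K


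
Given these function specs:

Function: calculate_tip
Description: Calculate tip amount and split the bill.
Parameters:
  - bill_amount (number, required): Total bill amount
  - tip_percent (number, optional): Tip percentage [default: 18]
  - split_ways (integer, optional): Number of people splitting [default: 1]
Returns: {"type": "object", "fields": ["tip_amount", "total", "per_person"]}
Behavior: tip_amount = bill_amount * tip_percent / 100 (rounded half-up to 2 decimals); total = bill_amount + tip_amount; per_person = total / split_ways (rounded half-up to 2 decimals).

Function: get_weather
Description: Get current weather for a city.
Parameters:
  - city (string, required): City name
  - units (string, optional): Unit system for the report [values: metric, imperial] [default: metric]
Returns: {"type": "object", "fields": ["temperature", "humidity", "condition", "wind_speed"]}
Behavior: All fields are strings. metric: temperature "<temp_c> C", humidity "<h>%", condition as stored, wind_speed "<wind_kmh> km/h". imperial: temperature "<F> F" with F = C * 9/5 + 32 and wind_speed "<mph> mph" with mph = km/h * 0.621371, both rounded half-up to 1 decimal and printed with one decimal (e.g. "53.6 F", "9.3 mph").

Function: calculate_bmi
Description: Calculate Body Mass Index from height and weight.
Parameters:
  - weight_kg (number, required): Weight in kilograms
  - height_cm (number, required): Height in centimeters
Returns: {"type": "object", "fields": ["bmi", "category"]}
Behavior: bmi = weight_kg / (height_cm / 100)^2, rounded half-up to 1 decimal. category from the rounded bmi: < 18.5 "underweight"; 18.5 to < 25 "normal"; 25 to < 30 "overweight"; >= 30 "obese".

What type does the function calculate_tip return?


The calculate_tip spec declares Returns: {"type": "object", "fields": ["tip_amount", "total", "per_person"]}
Type:
object


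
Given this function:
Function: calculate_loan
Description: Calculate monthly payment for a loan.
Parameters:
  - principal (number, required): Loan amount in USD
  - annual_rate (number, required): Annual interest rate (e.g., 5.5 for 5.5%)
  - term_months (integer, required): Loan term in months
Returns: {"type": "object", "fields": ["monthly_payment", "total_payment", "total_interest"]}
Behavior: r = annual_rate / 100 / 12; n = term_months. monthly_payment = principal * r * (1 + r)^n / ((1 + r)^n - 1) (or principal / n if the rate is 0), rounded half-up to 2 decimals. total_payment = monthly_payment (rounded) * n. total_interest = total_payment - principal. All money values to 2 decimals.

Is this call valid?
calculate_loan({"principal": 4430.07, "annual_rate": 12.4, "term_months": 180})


Checking all required parameters present and types match... All valid.
Valid


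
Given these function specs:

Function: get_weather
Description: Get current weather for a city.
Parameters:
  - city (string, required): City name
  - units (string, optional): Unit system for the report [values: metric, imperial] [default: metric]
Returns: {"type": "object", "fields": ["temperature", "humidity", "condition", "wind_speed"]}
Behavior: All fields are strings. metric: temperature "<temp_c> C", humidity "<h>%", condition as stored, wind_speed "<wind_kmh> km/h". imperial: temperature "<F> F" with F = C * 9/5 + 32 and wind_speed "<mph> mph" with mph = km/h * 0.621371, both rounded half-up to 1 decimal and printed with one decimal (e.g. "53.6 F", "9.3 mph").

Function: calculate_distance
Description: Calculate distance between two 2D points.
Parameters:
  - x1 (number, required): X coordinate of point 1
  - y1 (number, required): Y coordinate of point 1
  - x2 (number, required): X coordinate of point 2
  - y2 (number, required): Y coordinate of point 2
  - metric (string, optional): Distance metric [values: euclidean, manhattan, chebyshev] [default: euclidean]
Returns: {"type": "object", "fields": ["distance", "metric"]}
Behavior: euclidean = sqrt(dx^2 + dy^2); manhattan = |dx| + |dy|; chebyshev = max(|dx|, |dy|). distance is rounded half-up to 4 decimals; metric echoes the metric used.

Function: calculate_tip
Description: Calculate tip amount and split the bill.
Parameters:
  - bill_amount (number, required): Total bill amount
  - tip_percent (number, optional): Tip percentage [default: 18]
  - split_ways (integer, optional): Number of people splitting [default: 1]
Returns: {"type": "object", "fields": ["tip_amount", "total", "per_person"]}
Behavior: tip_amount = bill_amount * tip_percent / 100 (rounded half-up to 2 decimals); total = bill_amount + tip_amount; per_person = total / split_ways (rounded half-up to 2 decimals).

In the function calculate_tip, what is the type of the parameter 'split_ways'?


The calculate_tip spec declares:
  - split_ways (integer, optional): Number of people splitting [default: 1]
Type:
integer


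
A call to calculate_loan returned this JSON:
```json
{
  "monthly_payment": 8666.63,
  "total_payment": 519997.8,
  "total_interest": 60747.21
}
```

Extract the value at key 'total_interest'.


60747.21


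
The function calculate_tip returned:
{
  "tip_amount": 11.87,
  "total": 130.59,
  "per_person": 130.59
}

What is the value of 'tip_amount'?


11.87


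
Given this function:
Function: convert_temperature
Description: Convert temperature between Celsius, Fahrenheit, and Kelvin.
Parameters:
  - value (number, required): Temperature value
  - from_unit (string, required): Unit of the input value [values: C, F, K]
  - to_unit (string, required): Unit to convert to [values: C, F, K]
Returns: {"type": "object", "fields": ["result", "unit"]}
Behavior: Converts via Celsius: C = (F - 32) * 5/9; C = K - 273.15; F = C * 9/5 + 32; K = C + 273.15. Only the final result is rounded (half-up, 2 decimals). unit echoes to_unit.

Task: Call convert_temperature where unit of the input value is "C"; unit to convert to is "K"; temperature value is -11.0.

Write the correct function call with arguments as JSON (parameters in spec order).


Mapping each described value to its parameter name:
  'Unit of the input value' -> from_unit = "C"
  'Unit to convert to' -> to_unit = "K"
  'Temperature value' -> value = -11.0
convert_temperature({"value": -11.0, "from_unit": "C", "to_unit": "K"})


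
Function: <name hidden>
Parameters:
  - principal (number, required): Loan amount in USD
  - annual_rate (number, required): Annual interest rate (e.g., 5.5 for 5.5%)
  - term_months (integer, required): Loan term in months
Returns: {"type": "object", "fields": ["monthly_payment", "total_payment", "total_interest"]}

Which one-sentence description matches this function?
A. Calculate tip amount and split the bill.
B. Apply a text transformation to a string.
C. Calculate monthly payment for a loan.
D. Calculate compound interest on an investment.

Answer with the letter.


Parameters principal, annual_rate, term_months and return ["monthly_payment", "total_payment", "total_interest"] fit: Calculate monthly payment for a loan.
C


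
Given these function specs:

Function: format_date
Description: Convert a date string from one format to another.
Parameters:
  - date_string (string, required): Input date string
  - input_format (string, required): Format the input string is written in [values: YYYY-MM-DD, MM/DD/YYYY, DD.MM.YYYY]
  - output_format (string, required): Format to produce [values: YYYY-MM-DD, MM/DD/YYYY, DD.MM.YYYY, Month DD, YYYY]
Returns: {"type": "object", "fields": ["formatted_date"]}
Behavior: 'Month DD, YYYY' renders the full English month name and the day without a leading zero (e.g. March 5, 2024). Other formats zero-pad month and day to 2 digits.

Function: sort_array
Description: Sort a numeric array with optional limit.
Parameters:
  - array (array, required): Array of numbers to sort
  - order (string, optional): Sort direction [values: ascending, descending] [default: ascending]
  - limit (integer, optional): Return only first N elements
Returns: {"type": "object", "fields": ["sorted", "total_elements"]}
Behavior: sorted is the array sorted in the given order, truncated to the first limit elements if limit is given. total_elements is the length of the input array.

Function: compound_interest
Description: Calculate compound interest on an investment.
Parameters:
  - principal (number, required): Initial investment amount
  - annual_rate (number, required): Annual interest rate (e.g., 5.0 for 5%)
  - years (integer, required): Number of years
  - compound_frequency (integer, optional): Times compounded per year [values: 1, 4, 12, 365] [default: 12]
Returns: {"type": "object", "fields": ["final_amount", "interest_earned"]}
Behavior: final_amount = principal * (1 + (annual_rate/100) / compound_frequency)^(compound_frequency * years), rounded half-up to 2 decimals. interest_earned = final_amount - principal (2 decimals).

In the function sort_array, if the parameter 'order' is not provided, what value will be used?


The sort_array spec declares:
  - order (string, optional): Sort direction [values: ascending, descending] [default: ascending]
Default:
ascending


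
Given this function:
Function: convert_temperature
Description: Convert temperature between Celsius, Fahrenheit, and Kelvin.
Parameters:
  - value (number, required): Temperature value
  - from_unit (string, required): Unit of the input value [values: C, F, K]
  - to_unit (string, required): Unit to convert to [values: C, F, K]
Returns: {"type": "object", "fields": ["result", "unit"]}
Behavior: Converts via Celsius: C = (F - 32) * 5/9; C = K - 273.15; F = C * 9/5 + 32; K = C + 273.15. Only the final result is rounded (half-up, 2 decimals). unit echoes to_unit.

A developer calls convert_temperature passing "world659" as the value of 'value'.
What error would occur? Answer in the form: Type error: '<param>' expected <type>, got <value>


Spec: 'value' is declared as number; "world659" is a string.
Type error: 'value' expected number, got "world659"


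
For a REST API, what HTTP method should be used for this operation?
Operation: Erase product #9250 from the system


GET = read, POST = create, PUT = update/replace, DELETE = remove
This operation is a removal.
DELETE


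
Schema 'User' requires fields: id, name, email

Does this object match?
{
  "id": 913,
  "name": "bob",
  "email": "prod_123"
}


Checking required fields... All present.
Valid - all required fields present


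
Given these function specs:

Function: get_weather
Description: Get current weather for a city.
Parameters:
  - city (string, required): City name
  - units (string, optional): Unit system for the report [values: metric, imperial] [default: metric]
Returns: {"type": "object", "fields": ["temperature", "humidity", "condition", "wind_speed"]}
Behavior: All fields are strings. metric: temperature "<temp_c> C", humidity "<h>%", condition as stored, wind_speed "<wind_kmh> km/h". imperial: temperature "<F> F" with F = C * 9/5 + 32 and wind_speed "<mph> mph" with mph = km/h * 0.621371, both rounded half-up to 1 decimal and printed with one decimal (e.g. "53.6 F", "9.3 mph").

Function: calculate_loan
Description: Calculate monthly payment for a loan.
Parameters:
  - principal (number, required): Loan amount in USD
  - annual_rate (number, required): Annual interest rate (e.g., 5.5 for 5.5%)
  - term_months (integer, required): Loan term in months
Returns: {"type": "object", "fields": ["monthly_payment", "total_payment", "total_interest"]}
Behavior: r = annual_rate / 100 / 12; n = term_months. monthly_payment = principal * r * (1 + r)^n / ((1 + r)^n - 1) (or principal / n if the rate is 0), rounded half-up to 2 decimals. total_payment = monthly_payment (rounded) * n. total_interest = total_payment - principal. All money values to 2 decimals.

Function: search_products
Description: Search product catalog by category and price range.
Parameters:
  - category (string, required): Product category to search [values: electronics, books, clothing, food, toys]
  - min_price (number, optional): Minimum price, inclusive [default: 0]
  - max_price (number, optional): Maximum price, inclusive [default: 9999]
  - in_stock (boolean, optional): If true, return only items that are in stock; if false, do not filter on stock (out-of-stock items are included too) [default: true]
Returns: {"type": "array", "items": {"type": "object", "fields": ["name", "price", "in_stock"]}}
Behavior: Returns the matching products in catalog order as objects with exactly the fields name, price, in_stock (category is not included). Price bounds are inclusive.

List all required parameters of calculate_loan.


Parameters of calculate_loan and their required/optional flag:
  principal: required
  annual_rate: required
  term_months: required
annual_rate, principal, term_months


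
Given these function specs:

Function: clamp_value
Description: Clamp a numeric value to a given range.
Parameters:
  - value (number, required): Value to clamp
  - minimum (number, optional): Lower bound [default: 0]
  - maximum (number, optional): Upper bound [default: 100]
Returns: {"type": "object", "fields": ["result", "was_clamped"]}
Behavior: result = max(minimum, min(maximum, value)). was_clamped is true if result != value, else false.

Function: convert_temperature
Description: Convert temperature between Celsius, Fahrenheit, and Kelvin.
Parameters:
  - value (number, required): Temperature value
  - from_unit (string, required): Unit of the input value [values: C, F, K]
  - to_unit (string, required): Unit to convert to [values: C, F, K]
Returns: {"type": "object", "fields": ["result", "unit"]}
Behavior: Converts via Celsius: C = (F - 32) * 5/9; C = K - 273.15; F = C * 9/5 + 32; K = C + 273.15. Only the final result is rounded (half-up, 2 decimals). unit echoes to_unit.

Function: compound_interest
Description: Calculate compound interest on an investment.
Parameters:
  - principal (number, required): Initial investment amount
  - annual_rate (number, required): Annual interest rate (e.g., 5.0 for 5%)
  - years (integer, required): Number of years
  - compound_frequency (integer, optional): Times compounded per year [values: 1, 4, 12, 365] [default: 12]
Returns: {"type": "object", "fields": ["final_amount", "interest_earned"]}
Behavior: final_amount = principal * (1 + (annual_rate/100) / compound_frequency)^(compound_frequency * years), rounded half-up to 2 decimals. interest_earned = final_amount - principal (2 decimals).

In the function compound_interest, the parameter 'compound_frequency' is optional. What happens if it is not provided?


The compound_interest spec declares:
  - compound_frequency (integer, optional): Times compounded per year [values: 1, 4, 12, 365] [default: 12]
It defaults to 12


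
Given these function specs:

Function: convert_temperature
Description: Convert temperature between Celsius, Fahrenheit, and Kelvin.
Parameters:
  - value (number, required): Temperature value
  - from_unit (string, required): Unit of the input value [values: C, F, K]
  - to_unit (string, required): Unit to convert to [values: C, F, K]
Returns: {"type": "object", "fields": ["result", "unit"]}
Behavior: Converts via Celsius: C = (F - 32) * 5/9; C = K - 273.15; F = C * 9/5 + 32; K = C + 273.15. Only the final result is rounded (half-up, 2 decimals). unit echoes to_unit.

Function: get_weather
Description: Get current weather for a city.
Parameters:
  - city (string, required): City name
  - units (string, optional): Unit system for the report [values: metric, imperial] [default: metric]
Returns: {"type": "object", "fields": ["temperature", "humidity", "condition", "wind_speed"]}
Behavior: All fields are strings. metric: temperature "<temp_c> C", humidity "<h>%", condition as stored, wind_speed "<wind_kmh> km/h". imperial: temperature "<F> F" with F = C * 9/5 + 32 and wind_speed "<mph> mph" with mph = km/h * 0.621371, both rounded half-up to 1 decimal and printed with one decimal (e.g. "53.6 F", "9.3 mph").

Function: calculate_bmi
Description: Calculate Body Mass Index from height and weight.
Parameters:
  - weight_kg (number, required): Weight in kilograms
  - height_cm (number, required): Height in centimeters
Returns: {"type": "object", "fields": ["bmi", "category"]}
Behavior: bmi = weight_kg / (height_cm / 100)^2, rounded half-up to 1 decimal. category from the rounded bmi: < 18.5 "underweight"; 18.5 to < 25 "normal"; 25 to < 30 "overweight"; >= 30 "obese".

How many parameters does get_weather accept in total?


Parameters of get_weather: city (required), units (optional)
Total:
2


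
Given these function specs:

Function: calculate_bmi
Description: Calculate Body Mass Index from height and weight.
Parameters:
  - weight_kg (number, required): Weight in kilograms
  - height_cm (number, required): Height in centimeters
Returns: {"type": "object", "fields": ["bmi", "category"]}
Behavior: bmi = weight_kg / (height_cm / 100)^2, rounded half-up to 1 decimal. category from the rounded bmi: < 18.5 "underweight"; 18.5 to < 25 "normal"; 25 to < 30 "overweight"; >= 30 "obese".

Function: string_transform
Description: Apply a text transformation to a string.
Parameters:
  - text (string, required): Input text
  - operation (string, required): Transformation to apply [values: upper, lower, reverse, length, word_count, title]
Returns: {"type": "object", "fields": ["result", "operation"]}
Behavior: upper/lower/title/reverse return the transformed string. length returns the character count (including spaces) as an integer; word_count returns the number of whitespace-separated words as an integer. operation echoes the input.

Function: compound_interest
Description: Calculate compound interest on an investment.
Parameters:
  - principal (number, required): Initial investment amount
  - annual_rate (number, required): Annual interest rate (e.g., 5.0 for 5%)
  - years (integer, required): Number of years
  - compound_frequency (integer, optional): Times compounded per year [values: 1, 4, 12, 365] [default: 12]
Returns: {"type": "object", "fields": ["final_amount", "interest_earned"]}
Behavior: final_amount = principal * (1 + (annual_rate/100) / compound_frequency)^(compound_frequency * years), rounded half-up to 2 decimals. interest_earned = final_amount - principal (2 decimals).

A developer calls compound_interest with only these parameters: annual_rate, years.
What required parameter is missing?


Required parameters: principal, annual_rate, years
Provided: annual_rate, years
Missing: principal
principal


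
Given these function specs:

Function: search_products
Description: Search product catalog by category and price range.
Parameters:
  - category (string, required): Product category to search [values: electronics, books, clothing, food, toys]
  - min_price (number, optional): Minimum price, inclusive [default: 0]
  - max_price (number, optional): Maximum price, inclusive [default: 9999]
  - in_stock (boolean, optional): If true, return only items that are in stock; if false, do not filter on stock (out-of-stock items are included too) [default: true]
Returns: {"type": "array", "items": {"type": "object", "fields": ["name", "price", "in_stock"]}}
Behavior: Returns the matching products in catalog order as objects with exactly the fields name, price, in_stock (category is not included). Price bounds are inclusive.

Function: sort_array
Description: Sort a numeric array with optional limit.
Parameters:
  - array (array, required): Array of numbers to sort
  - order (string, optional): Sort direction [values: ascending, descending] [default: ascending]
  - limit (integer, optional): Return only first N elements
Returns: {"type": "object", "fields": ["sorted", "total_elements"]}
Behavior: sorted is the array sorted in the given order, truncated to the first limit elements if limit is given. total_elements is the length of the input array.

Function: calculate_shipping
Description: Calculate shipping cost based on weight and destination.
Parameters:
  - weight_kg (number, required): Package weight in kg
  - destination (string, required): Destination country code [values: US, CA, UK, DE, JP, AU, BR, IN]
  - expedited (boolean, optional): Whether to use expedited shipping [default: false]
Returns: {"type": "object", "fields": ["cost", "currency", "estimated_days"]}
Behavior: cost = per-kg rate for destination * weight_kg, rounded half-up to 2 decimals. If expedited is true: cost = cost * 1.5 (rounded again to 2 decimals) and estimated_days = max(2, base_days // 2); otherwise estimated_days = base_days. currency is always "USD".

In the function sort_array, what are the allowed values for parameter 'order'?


The sort_array spec declares:
  - order (string, optional): Sort direction [values: ascending, descending] [default: ascending]
Allowed values:
ascending, descending


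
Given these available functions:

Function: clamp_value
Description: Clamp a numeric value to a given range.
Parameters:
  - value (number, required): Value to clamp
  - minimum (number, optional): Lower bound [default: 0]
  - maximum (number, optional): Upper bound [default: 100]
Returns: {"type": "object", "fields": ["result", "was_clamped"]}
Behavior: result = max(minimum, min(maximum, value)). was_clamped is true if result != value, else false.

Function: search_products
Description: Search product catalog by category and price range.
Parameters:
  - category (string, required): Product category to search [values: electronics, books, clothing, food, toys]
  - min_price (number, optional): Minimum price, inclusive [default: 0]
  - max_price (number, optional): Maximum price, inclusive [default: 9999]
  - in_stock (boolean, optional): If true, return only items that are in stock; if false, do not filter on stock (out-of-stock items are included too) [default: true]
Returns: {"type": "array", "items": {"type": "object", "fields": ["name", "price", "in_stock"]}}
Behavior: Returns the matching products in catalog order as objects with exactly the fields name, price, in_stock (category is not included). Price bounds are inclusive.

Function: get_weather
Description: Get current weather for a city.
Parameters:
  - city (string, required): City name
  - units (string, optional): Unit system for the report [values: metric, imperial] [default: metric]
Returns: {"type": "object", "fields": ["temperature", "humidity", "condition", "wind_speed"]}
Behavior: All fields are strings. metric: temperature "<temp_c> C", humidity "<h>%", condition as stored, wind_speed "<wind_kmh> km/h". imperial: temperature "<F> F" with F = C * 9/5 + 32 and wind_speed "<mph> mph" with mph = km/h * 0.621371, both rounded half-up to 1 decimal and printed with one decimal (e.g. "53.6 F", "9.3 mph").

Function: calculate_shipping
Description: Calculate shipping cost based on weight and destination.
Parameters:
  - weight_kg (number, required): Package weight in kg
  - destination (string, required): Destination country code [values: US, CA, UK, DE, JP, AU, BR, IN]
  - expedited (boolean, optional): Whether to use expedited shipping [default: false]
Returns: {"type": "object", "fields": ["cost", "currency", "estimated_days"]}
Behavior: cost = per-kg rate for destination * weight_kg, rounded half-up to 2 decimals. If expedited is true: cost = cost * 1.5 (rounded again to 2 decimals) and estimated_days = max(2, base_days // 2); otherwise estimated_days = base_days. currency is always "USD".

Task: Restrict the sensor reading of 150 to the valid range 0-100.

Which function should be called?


The task needs a function whose description is: Clamp a numeric value to a given range.
clamp_value


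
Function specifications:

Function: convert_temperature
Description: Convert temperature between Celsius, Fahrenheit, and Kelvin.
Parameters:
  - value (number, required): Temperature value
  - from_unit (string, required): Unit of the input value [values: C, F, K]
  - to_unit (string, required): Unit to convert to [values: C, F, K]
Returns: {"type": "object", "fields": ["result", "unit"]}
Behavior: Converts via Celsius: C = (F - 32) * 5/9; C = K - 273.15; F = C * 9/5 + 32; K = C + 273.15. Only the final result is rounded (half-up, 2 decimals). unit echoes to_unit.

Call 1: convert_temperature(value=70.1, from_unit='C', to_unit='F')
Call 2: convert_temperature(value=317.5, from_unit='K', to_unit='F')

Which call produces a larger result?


Call 1:
  Input already in C: 70.1
  To F: 70.1 * 9/5 + 32 = 158.18
  Round to 2 decimals: 158.18
  -> 158.18 F
Call 2:
  To C: 317.5 - 273.15 = 44.35
  To F: 44.35 * 9/5 + 32 = 111.83
  Round to 2 decimals: 111.83
  -> 111.83 F
Call 1 (158.18 F)


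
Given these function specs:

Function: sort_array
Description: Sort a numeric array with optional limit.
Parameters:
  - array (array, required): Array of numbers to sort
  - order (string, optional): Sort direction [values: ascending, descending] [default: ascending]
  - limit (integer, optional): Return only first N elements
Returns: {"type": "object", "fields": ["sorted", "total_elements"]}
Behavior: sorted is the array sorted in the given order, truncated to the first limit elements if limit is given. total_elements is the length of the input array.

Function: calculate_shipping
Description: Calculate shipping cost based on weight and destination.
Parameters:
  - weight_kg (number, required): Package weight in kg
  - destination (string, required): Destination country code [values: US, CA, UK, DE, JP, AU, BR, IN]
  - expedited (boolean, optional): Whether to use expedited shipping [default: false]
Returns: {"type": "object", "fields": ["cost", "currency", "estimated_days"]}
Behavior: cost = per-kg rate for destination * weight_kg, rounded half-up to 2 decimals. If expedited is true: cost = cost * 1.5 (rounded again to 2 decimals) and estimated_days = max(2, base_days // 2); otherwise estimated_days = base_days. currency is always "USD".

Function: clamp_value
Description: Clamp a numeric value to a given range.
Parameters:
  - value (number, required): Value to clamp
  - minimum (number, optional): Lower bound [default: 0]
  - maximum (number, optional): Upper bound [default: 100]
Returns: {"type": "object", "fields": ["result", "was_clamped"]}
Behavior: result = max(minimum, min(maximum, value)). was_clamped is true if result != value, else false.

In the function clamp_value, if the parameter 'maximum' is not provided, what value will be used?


The clamp_value spec declares:
  - maximum (number, optional): Upper bound [default: 100]
Default:
100


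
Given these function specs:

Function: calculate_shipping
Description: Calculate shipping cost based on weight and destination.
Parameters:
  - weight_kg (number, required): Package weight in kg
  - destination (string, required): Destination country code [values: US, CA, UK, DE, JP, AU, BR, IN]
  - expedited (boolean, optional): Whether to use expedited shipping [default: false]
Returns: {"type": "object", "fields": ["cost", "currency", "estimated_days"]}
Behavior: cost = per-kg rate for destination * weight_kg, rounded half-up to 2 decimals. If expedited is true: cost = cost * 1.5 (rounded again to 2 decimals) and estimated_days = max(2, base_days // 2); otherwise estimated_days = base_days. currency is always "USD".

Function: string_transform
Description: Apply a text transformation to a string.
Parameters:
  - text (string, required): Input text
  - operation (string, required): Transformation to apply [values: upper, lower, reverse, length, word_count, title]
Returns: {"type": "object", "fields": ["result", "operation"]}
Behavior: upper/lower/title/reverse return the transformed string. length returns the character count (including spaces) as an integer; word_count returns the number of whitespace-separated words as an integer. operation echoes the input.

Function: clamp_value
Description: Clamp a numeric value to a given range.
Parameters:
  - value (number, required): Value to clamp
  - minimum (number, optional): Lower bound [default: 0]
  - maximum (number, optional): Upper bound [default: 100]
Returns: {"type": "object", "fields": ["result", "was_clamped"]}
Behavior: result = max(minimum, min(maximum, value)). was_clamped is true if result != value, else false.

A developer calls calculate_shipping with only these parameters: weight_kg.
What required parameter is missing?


Required parameters: weight_kg, destination
Provided: weight_kg
Missing: destination
destination


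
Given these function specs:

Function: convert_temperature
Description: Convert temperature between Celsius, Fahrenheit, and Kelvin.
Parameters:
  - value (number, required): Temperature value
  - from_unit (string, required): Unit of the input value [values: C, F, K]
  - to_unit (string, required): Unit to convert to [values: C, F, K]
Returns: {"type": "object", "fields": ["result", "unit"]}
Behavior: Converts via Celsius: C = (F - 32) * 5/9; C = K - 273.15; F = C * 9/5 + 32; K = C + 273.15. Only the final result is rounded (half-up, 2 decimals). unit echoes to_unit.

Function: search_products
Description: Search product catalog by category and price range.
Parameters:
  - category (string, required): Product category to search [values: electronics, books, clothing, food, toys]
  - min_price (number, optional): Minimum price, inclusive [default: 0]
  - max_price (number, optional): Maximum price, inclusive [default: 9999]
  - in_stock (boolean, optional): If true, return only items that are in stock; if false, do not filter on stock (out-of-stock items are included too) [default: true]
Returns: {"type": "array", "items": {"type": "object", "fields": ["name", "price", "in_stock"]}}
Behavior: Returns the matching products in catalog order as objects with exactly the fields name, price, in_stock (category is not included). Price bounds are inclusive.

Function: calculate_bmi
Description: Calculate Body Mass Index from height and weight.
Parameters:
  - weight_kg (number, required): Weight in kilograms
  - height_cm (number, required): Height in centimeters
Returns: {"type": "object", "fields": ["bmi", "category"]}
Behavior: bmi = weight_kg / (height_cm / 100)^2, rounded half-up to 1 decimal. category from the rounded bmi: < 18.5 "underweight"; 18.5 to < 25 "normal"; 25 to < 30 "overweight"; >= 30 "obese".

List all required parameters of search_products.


Parameters of search_products and their required/optional flag:
  category: required
  min_price: optional
  max_price: optional
  in_stock: optional
category


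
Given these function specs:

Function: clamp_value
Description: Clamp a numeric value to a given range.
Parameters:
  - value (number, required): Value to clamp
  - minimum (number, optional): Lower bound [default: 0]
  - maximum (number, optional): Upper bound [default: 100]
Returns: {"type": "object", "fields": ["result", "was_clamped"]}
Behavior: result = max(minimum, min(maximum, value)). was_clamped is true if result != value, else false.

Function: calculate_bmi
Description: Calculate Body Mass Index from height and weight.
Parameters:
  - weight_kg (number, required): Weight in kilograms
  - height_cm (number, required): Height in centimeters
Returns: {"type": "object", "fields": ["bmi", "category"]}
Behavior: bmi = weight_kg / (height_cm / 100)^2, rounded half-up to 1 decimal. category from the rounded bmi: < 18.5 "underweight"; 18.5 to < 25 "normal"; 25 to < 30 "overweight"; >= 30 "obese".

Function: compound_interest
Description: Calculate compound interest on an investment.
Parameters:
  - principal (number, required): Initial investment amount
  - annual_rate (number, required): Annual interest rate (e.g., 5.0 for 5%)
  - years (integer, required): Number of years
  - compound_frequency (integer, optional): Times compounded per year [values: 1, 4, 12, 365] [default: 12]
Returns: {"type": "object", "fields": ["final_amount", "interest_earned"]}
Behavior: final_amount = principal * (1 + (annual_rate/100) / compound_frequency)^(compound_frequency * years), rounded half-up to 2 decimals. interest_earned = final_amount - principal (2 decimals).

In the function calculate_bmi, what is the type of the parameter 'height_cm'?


The calculate_bmi spec declares:
  - height_cm (number, required): Height in centimeters
Type:
number


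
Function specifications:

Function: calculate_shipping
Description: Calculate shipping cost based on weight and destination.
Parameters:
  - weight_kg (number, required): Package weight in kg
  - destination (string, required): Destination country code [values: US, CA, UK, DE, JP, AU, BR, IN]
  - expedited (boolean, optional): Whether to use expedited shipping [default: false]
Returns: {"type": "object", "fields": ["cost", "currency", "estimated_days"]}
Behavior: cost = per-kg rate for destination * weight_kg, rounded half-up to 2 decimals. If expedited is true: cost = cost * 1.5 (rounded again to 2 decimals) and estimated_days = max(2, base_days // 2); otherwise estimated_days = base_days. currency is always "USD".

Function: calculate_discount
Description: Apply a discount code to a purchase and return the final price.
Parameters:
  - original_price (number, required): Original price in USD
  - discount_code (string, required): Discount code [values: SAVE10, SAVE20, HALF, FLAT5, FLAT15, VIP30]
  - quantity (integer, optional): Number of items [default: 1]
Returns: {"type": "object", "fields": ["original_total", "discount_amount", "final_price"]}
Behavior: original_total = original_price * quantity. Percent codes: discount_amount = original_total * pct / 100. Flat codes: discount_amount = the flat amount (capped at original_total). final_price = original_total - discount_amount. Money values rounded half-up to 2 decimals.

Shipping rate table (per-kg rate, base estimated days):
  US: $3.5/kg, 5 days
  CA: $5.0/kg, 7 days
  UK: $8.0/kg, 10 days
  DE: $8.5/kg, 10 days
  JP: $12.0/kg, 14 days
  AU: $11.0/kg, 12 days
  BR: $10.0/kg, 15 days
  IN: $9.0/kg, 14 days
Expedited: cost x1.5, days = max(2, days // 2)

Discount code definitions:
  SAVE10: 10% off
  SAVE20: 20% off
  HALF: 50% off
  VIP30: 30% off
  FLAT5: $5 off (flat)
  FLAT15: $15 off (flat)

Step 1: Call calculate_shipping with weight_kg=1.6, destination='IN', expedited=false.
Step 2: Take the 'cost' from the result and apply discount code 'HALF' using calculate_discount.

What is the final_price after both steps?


Step 1: calculate_shipping(weight_kg=1.6, destination=IN, expedited=false)
  Rate for IN: $9.0/kg, base 14 days
  cost = 9.0 * 1.6 = 14.4 -> 14.40
  expedited not set/false: estimated_days = 14
  -> cost = 14.40 USD
Step 2: calculate_discount(original_price=14.4, discount_code=HALF, quantity=1)
  original_total = 14.4 * 1 = 14.40
  HALF = 50% off: discount_amount = 14.40 * 50/100 = 7.2 -> 7.20
  final_price = 14.40 - 7.20 = 7.20
  -> final_price = 7.20
$7.20


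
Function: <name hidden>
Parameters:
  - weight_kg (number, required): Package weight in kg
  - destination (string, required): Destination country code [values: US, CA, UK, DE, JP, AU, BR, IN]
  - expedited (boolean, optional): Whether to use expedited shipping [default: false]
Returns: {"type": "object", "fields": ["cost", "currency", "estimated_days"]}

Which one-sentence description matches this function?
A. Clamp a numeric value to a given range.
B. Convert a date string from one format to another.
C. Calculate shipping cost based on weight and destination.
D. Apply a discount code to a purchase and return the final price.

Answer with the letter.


Parameters weight_kg, destination, expedited and return ["cost", "currency", "estimated_days"] fit: Calculate shipping cost based on weight and destination.
C


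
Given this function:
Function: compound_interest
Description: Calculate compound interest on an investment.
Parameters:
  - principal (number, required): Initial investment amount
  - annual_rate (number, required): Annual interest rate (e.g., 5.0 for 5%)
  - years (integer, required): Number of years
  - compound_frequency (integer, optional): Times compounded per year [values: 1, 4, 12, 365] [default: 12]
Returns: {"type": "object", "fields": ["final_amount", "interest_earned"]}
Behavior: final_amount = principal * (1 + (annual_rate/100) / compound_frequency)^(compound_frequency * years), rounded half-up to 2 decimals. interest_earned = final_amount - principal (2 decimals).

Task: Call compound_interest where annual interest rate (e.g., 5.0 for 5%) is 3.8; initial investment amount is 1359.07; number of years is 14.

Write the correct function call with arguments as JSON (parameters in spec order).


Mapping each described value to its parameter name:
  'Annual interest rate (e.g., 5.0 for 5%)' -> annual_rate = 3.8
  'Initial investment amount' -> principal = 1359.07
  'Number of years' -> years = 14
compound_interest({"principal": 1359.07, "annual_rate": 3.8, "years": 14})


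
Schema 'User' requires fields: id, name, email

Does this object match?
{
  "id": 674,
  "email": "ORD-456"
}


Checking required fields...
Missing: name
Invalid - missing required field 'name'


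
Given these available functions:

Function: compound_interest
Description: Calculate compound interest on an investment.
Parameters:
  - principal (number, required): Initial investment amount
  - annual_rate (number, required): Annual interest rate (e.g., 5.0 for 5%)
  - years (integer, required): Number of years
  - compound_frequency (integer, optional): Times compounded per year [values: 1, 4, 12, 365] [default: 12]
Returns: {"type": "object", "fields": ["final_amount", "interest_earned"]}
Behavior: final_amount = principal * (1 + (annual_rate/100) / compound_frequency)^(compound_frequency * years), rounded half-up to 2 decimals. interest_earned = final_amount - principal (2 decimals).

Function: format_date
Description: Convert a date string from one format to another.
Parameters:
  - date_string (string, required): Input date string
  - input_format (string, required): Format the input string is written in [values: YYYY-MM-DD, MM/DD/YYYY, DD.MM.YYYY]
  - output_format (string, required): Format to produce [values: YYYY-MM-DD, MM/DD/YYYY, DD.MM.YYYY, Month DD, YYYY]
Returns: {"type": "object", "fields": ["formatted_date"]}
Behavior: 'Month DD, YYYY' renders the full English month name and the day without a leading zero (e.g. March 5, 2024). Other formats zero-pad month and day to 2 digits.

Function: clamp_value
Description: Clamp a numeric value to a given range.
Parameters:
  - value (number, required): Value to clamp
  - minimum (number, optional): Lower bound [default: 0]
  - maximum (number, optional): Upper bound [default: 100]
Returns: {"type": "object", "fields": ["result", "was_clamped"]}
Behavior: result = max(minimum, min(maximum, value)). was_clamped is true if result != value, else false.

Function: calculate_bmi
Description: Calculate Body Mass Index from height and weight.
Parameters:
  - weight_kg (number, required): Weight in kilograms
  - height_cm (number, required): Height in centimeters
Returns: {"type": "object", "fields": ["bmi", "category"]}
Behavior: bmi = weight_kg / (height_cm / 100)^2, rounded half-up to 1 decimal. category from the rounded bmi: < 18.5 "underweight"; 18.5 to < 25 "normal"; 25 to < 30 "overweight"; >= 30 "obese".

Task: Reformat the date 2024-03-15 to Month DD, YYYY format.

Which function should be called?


The task needs a function whose description is: Convert a date string from one format to another.
format_date
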